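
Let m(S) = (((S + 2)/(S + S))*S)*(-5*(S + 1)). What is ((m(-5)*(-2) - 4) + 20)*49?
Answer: 3724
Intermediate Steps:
m(S) = (1 + S/2)*(-5 - 5*S) (m(S) = (((2 + S)/((2*S)))*S)*(-5*(1 + S)) = (((2 + S)*(1/(2*S)))*S)*(-5 - 5*S) = (((2 + S)/(2*S))*S)*(-5 - 5*S) = (1 + S/2)*(-5 - 5*S))
((m(-5)*(-2) - 4) + 20)*49 = (((-5 - 15/2*(-5) - 5/2*(-5)**2)*(-2) - 4) + 20)*49 = (((-5 + 75/2 - 5/2*25)*(-2) - 4) + 20)*49 = (((-5 + 75/2 - 125/2)*(-2) - 4) + 20)*49 = ((-30*(-2) - 4) + 20)*49 = ((60 - 4) + 20)*49 = (56 + 20)*49 = 76*49 = 3724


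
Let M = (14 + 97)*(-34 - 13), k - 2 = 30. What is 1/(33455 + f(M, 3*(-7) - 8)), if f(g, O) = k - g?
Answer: 1/38704 ≈ 2.5837e-5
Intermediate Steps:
k = 32 (k = 2 + 30 = 32)
M = -5217 (M = 111*(-47) = -5217)
f(g, O) = 32 - g
1/(33455 + f(M, 3*(-7) - 8)) = 1/(33455 + (32 - 1*(-5217))) = 1/(33455 + (32 + 5217)) = 1/(33455 + 5249) = 1/38704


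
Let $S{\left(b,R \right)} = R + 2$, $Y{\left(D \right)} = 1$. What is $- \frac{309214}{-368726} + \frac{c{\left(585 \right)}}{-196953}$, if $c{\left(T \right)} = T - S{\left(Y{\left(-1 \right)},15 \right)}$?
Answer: $\frac{30345594287}{36310845939} \approx 0.83572$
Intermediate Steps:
$S{\left(b,R \right)} = 2 + R$
$c{\left(T \right)} = -17 + T$ ($c{\left(T \right)} = T - \left(2 + 15\right) = T - 17 = -17 + T$)
$- \frac{309214}{-368726} + \frac{c{\left(585 \right)}}{-196953} = - \frac{309214}{-368726} + \frac{-17 + 585}{-196953} = \left(-309214\right) \left(- \frac{1}{368726}\right) + 568 \left(- \frac{1}{196953}\right) = \frac{154607}{184363} - \frac{568}{196953} = \frac{30345594287}{36310845939}$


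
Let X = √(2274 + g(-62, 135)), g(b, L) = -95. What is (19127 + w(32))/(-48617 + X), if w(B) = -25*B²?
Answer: 314697841/2363610510 + 6473*√2179/2363610510 ≈ 0.13327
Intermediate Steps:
X = √2179 (X = √(2274 - 95) = √2179 ≈ 46.680)
(19127 + w(32))/(-48617 + X) = (19127 - 25*32²)/(-48617 + √2179) = (19127 - 25*1024)/(-48617 + √2179) = (19127 - 25600)/(-48617 + √2179) = -6473/(-48617 + √2179)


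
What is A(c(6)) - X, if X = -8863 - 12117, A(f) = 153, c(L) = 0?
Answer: 21133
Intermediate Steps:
X = -20980
A(c(6)) - X = 153 - 1*(-20980) = 153 + 20980 = 21133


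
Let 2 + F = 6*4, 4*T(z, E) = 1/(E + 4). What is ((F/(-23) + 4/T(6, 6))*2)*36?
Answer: 263376/23 ≈ 11451.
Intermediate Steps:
T(z, E) = 1/(4*(4 + E)) (T(z, E) = 1/(4*(E + 4)) = 1/(4*(4 + E)))
F = 22 (F = -2 + 6*4 = -2 + 24 = 22)
((F/(-23) + 4/T(6, 6))*2)*36 = ((22/(-23) + 4/((1/(4*(4 + 6)))))*2)*36 = ((22*(-1/23) + 4/(((¼)/10)))*2)*36 = ((-22/23 + 4/(((¼)*(⅒))))*2)*36 = ((-22/23 + 4/(1/40))*2)*36 = ((-22/23 + 4*40)*2)*36 = ((-22/23 + 160)*2)*36 = ((3658/23)*2)*36 = (7316/23)*36 = 263376/23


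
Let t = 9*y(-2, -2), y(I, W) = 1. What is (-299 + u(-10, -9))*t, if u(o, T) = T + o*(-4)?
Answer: -2412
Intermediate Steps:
u(o, T) = T - 4*o
t = 9 (t = 9*1 = 9)
(-299 + u(-10, -9))*t = (-299 + (-9 - 4*(-10)))*9 = (-299 + (-9 + 40))*9 = (-299 + 31)*9 = -268*9 = -2412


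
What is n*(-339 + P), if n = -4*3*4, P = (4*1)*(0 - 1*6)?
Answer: 17424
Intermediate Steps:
P = -24 (P = 4*(0 - 6) = 4*(-6) = -24)
n = -48 (n = -12*4 = -48)
n*(-339 + P) = -48*(-339 - 24) = -48*(-363) = 17424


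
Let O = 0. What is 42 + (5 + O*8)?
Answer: 47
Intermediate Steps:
42 + (5 + O*8) = 42 + (5 + 0*8) = 42 + (5 + 0) = 42 + 5 = 47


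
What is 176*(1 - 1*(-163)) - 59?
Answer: 28805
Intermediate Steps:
176*(1 - 1*(-163)) - 59 = 176*(1 + 163) - 59 = 176*164 - 59 = 28864 - 59 = 28805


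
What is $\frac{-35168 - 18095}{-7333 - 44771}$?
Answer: $\frac{53263}{52104} \approx 1.0222$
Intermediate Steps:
$\frac{-35168 - 18095}{-7333 - 44771} = - \frac{53263}{-52104} = \left(-53263\right) \left(- \frac{1}{52104}\right) = \frac{53263}{52104}$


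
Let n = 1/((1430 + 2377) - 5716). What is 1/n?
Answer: -1909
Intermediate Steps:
n = -1/1909 (n = 1/(3807 - 5716) = 1/(-1909) = -1/1909 ≈ -0.00052383)
1/n = 1/(-1/1909) = -1909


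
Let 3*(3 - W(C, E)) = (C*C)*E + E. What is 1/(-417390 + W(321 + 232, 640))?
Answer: -3/196970561 ≈ -1.5231e-8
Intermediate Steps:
W(C, E) = 3 - E/3 - E*C**2/3 (W(C, E) = 3 - ((C*C)*E + E)/3 = 3 - (C**2*E + E)/3 = 3 - (E*C**2 + E)/3 = 3 - (E + E*C**2)/3 = 3 + (-E/3 - E*C**2/3) = 3 - E/3 - E*C**2/3)
1/(-417390 + W(321 + 232, 640)) = 1/(-417390 + (3 - 1/3*640 - 1/3*640*(321 + 232)**2)) = 1/(-417390 + (3 - 640/3 - 1/3*640*553**2)) = 1/(-417390 + (3 - 640/3 - 1/3*640*305809)) = 1/(-417390 + (3 - 640/3 - 195717760/3)) = 1/(-417390 - 195718391/3) = 1/(-196970561/3) = -3/196970561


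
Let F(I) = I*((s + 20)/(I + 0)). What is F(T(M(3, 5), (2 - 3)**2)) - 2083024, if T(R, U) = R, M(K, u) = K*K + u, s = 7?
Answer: -2082997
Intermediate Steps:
M(K, u) = u + K**2 (M(K, u) = K**2 + u = u + K**2)
F(I) = 27 (F(I) = I*((7 + 20)/(I + 0)) = I*(27/I) = 27)
F(T(M(3, 5), (2 - 3)**2)) - 2083024 = 27 - 2083024 = -2082997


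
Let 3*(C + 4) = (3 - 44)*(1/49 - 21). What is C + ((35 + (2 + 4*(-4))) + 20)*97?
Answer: 626179/147 ≈ 4259.7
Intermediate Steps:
C = 41560/147 (C = -4 + ((3 - 44)*(1/49 - 21))/3 = -4 + (-41*(1/49 - 21))/3 = -4 + (-41*(-1028/49))/3 = -4 + (1/3)*(42148/49) = -4 + 42148/147 = 41560/147 ≈ 282.72)
C + ((35 + (2 + 4*(-4))) + 20)*97 = 41560/147 + ((35 + (2 + 4*(-4))) + 20)*97 = 41560/147 + ((35 + (2 - 16)) + 20)*97 = 41560/147 + ((35 - 14) + 20)*97 = 41560/147 + (21 + 20)*97 = 41560/147 + 41*97 = 41560/147 + 3977 = 626179/147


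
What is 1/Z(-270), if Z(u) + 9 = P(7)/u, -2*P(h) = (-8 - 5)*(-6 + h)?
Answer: -540/4873 ≈ -0.11081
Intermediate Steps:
P(h) = -39 + 13*h/2 (P(h) = -(-8 - 5)*(-6 + h)/2 = -(-13)*(-6 + h)/2 = -(78 - 13*h)/2 = -39 + 13*h/2)
Z(u) = -9 + 13/(2*u) (Z(u) = -9 + (-39 + (13/2)*7)/u = -9 + (-39 + 91/2)/u = -9 + 13/(2*u))
1/Z(-270) = 1/(-9 + (13/2)/(-270)) = 1/(-9 + (13/2)*(-1/270)) = 1/(-9 - 13/540) = 1/(-4873/540) = -540/4873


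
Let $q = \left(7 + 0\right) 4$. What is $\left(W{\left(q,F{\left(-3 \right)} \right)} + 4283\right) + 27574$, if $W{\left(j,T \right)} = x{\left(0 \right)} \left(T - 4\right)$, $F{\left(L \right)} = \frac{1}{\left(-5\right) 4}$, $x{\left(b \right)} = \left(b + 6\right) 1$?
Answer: $\frac{318327}{10} \approx 31833.0$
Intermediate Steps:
$x{\left(b \right)} = 6 + b$ ($x{\left(b \right)} = \left(6 + b\right) 1 = 6 + b$)
$F{\left(L \right)} = - \frac{1}{20}$ ($F{\left(L \right)} = \frac{1}{-20} = - \frac{1}{20}$)
$q = 28$ ($q = 7 \cdot 4 = 28$)
$W{\left(j,T \right)} = -24 + 6 T$ ($W{\left(j,T \right)} = \left(6 + 0\right) \left(T - 4\right) = 6 \left(-4 + T\right) = -24 + 6 T$)
$\left(W{\left(q,F{\left(-3 \right)} \right)} + 4283\right) + 27574 = \left(\left(-24 + 6 \left(- \frac{1}{20}\right)\right) + 4283\right) + 27574 = \left(\left(-24 - \frac{3}{10}\right) + 4283\right) + 27574 = \left(- \frac{243}{10} + 4283\right) + 27574 = \frac{42587}{10} + 27574 = \frac{318327}{10}$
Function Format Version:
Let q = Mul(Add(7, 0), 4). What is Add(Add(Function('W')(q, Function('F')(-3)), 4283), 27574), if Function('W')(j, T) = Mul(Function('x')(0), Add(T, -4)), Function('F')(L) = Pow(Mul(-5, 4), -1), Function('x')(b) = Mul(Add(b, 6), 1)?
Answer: Rational(318327, 10) ≈ 31833.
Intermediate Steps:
Function('x')(b) = Add(6, b) (Function('x')(b) = Mul(Add(6, b), 1) = Add(6, b))
Function('F')(L) = Rational(-1, 20) (Function('F')(L) = Pow(-20, -1) = Rational(-1, 20))
q = 28 (q = Mul(7, 4) = 28)
Function('W')(j, T) = Add(-24, Mul(6, T)) (Function('W')(j, T) = Mul(Add(6, 0), Add(T, -4)) = Mul(6, Add(-4, T)) = Add(-24, Mul(6, T)))
Add(Add(Function('W')(q, Function('F')(-3)), 4283), 27574) = Add(Add(Add(-24, Mul(6, Rational(-1, 20))), 4283), 27574) = Add(Add(Add(-24, Rational(-3, 10)), 4283), 27574) = Add(Add(Rational(-243, 10), 4283), 27574) = Add(Rational(42587, 10), 27574) = Rational(318327, 10)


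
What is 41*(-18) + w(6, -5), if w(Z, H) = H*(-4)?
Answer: -718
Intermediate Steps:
w(Z, H) = -4*H
41*(-18) + w(6, -5) = 41*(-18) - 4*(-5) = -738 + 20 = -718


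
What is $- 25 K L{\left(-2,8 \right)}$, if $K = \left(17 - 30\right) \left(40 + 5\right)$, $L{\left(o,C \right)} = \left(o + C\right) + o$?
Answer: $58500$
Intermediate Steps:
$L{\left(o,C \right)} = C + 2 o$ ($L{\left(o,C \right)} = \left(C + o\right) + o = C + 2 o$)
$K = -585$ ($K = \left(-13\right) 45 = -585$)
$- 25 K L{\left(-2,8 \right)} = \left(-25\right) \left(-585\right) \left(8 + 2 \left(-2\right)\right) = 14625 \left(8 - 4\right) = 14625 \cdot 4 = 58500$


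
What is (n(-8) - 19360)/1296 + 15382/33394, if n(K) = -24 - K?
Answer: -19597096/1352457 ≈ -14.490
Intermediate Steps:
(n(-8) - 19360)/1296 + 15382/33394 = ((-24 - 1*(-8)) - 19360)/1296 + 15382/33394 = ((-24 + 8) - 19360)*(1/1296) + 15382*(1/33394) = (-16 - 19360)*(1/1296) + 7691/16697 = -19376*1/1296 + 7691/16697 = -1211/81 + 7691/16697 = -19597096/1352457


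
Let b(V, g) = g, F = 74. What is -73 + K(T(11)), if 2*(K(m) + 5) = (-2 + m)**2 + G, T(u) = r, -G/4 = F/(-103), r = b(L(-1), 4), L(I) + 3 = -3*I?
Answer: -7680/103 ≈ -74.563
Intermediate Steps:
L(I) = -3 - 3*I
r = 4
G = 296/103 (G = -296/(-103) = -296*(-1)/103 = -4*(-74/103) = 296/103 ≈ 2.8738)
T(u) = 4
K(m) = -367/103 + (-2 + m)**2/2 (K(m) = -5 + ((-2 + m)**2 + 296/103)/2 = -5 + (296/103 + (-2 + m)**2)/2 = -5 + (148/103 + (-2 + m)**2/2) = -367/103 + (-2 + m)**2/2)
-73 + K(T(11)) = -73 + (-367/103 + (-2 + 4)**2/2) = -73 + (-367/103 + (1/2)*2**2) = -73 + (-367/103 + (1/2)*4) = -73 + (-367/103 + 2) = -73 - 161/103 = -7680/103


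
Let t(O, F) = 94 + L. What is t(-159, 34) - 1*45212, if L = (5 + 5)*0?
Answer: -45118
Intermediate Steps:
L = 0 (L = 10*0 = 0)
t(O, F) = 94 (t(O, F) = 94 + 0 = 94)
t(-159, 34) - 1*45212 = 94 - 1*45212 = 94 - 45212 = -45118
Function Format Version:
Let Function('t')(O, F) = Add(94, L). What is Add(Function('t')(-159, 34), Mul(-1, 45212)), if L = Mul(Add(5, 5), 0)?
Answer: -45118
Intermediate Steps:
L = 0 (L = Mul(10, 0) = 0)
Function('t')(O, F) = 94 (Function('t')(O, F) = Add(94, 0) = 94)
Add(Function('t')(-159, 34), Mul(-1, 45212)) = Add(94, Mul(-1, 45212)) = Add(94, -45212) = -45118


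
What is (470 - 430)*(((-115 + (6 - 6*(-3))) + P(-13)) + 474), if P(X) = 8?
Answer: 15640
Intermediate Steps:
(470 - 430)*(((-115 + (6 - 6*(-3))) + P(-13)) + 474) = (470 - 430)*(((-115 + (6 - 6*(-3))) + 8) + 474) = 40*(((-115 + (6 + 18)) + 8) + 474) = 40*(((-115 + 24) + 8) + 474) = 40*((-91 + 8) + 474) = 40*(-83 + 474) = 40*391 = 15640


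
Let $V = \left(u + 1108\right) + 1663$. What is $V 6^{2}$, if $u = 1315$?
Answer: $147096$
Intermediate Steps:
$V = 4086$ ($V = \left(1315 + 1108\right) + 1663 = 2423 + 1663 = 4086$)
$V 6^{2} = 4086 \cdot 6^{2} = 4086 \cdot 36 = 147096$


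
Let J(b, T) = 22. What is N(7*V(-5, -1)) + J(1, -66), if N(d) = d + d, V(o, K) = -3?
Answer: -20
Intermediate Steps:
N(d) = 2*d
N(7*V(-5, -1)) + J(1, -66) = 2*(7*(-3)) + 22 = 2*(-21) + 22 = -42 + 22 = -20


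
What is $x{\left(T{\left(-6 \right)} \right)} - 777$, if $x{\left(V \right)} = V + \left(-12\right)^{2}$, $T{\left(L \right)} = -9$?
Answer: $-642$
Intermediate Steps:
$x{\left(V \right)} = 144 + V$ ($x{\left(V \right)} = V + 144 = 144 + V$)
$x{\left(T{\left(-6 \right)} \right)} - 777 = \left(144 - 9\right) - 777 = 135 - 777 = -642$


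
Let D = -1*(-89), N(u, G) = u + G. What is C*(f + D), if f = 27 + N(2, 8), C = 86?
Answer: 10836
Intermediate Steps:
N(u, G) = G + u
f = 37 (f = 27 + (8 + 2) = 27 + 10 = 37)
D = 89
C*(f + D) = 86*(37 + 89) = 86*126 = 10836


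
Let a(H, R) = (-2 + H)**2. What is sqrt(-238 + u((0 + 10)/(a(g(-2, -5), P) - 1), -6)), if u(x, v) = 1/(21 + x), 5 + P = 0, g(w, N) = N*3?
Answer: I*sqrt(2183175982)/3029 ≈ 15.426*I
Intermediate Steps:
g(w, N) = 3*N
P = -5 (P = -5 + 0 = -5)
sqrt(-238 + u((0 + 10)/(a(g(-2, -5), P) - 1), -6)) = sqrt(-238 + 1/(21 + (0 + 10)/((-2 + 3*(-5))**2 - 1))) = sqrt(-238 + 1/(21 + 10/((-2 - 15)**2 - 1))) = sqrt(-238 + 1/(21 + 10/((-17)**2 - 1))) = sqrt(-238 + 1/(21 + 10/(289 - 1))) = sqrt(-238 + 1/(21 + 10/288)) = sqrt(-238 + 1/(21 + 10*(1/288))) = sqrt(-238 + 1/(21 + 5/144)) = sqrt(-238 + 1/(3029/144)) = sqrt(-238 + 144/3029) = sqrt(-720758/3029) = I*sqrt(2183175982)/3029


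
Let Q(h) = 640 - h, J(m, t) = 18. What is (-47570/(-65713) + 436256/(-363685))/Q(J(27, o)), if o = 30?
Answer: -5683597539/7432536877955 ≈ -0.00076469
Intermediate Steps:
(-47570/(-65713) + 436256/(-363685))/Q(J(27, o)) = (-47570/(-65713) + 436256/(-363685))/(640 - 1*18) = (-47570*(-1/65713) + 436256*(-1/363685))/(640 - 18) = (47570/65713 - 436256/363685)/622 = -11367195078/23898832405*1/622 = -5683597539/7432536877955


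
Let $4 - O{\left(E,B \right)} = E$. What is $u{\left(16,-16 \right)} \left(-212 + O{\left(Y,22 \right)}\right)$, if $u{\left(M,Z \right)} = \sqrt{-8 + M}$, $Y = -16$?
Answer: $- 384 \sqrt{2} \approx -543.06$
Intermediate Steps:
$O{\left(E,B \right)} = 4 - E$
$u{\left(16,-16 \right)} \left(-212 + O{\left(Y,22 \right)}\right) = \sqrt{-8 + 16} \left(-212 + \left(4 - -16\right)\right) = \sqrt{8} \left(-212 + \left(4 + 16\right)\right) = 2 \sqrt{2} \left(-212 + 20\right) = 2 \sqrt{2} \left(-192\right) = - 384 \sqrt{2}$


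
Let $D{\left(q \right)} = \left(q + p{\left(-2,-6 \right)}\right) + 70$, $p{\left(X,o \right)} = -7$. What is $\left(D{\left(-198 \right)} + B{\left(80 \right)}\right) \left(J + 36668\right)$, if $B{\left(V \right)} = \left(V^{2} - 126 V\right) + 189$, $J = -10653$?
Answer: $-94330390$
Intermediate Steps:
$B{\left(V \right)} = 189 + V^{2} - 126 V$
$D{\left(q \right)} = 63 + q$ ($D{\left(q \right)} = \left(q - 7\right) + 70 = \left(-7 + q\right) + 70 = 63 + q$)
$\left(D{\left(-198 \right)} + B{\left(80 \right)}\right) \left(J + 36668\right) = \left(\left(63 - 198\right) + \left(189 + 80^{2} - 10080\right)\right) \left(-10653 + 36668\right) = \left(-135 + \left(189 + 6400 - 10080\right)\right) 26015 = \left(-135 - 3491\right) 26015 = \left(-3626\right) 26015 = -94330390$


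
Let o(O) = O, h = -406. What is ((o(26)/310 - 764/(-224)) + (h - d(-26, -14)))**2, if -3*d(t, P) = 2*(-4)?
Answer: 111316869563761/678081600 ≈ 1.6416e+5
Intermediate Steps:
d(t, P) = 8/3 (d(t, P) = -2*(-4)/3 = -1/3*(-8) = 8/3)
((o(26)/310 - 764/(-224)) + (h - d(-26, -14)))**2 = ((26/310 - 764/(-224)) + (-406 - 1*8/3))**2 = ((26*(1/310) - 764*(-1/224)) + (-406 - 8/3))**2 = ((13/155 + 191/56) - 1226/3)**2 = (30333/8680 - 1226/3)**2 = (-10550681/26040)**2 = 111316869563761/678081600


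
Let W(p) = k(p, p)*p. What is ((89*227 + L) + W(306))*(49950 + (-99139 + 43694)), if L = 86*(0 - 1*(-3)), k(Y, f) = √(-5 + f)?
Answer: -112433195 - 1681470*√301 ≈ -1.4161e+8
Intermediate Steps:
L = 258 (L = 86*(0 + 3) = 86*3 = 258)
W(p) = p*√(-5 + p) (W(p) = √(-5 + p)*p = p*√(-5 + p))
((89*227 + L) + W(306))*(49950 + (-99139 + 43694)) = ((89*227 + 258) + 306*√(-5 + 306))*(49950 + (-99139 + 43694)) = ((20203 + 258) + 306*√301)*(49950 - 55445) = (20461 + 306*√301)*(-5495) = -112433195 - 1681470*√301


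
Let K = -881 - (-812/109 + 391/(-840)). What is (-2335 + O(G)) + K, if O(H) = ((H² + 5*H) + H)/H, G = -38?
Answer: -296662181/91560 ≈ -3240.1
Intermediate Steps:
O(H) = (H² + 6*H)/H
K = -79939661/91560 (K = -881 - (-812*1/109 + 391*(-1/840)) = -881 - (-812/109 - 391/840) = -881 - 1*(-724699/91560) = -881 + 724699/91560 = -79939661/91560 ≈ -873.08)
(-2335 + O(G)) + K = (-2335 + (6 - 38)) - 79939661/91560 = (-2335 - 32) - 79939661/91560 = -2367 - 79939661/91560 = -296662181/91560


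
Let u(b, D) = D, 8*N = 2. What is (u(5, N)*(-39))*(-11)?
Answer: 429/4 ≈ 107.25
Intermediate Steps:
N = 1/4 (N = (1/8)*2 = 1/4 ≈ 0.25000)
(u(5, N)*(-39))*(-11) = ((1/4)*(-39))*(-11) = -39/4*(-11) = 429/4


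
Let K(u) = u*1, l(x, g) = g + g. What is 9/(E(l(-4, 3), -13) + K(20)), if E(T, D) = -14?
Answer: 3/2 ≈ 1.5000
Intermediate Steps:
l(x, g) = 2*g
K(u) = u
9/(E(l(-4, 3), -13) + K(20)) = 9/(-14 + 20) = 9/6 = 9*(⅙) = 3/2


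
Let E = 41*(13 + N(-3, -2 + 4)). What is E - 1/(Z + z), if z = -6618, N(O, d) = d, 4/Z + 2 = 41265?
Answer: 167943337213/273078530 ≈ 615.00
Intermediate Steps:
Z = 4/41263 (Z = 4/(-2 + 41265) = 4/41263 ≈ 9.6939e-5)
E = 615 (E = 41*(13 + (-2 + 4)) = 41*(13 + 2) = 41*15 = 615)
E - 1/(Z + z) = 615 - 1/(4/41263 - 6618) = 615 - 1/(-273078530/41263) = 615 - 1*(-41263/273078530) = 615 + 41263/273078530 = 167943337213/273078530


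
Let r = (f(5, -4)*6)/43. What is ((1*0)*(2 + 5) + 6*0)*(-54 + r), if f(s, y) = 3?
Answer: 0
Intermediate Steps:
r = 18/43 (r = (3*6)/43 = 18*(1/43) = 18/43 ≈ 0.41860)
((1*0)*(2 + 5) + 6*0)*(-54 + r) = ((1*0)*(2 + 5) + 6*0)*(-54 + 18/43) = (0*7 + 0)*(-2304/43) = (0 + 0)*(-2304/43) = 0*(-2304/43) = 0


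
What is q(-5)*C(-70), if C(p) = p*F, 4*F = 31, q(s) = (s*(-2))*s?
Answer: 27125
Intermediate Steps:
q(s) = -2*s**2 (q(s) = (-2*s)*s = -2*s**2)
F = 31/4 (F = (1/4)*31 = 31/4 ≈ 7.7500)
C(p) = 31*p/4 (C(p) = p*(31/4) = 31*p/4)
q(-5)*C(-70) = (-2*(-5)**2)*((31/4)*(-70)) = -2*25*(-1085/2) = -50*(-1085/2) = 27125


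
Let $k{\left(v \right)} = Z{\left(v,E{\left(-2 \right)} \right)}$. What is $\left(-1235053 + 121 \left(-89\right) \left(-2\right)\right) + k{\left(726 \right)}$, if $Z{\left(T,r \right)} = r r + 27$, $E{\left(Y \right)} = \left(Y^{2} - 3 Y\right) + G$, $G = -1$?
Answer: $-1213407$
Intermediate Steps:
$E{\left(Y \right)} = -1 + Y^{2} - 3 Y$ ($E{\left(Y \right)} = \left(Y^{2} - 3 Y\right) - 1 = -1 + Y^{2} - 3 Y$)
$Z{\left(T,r \right)} = 27 + r^{2}$ ($Z{\left(T,r \right)} = r^{2} + 27 = 27 + r^{2}$)
$k{\left(v \right)} = 108$ ($k{\left(v \right)} = 27 + \left(-1 + \left(-2\right)^{2} - -6\right)^{2} = 27 + \left(-1 + 4 + 6\right)^{2} = 27 + 9^{2} = 27 + 81 = 108$)
$\left(-1235053 + 121 \left(-89\right) \left(-2\right)\right) + k{\left(726 \right)} = \left(-1235053 + 121 \left(-89\right) \left(-2\right)\right) + 108 = \left(-1235053 - -21538\right) + 108 = \left(-1235053 + 21538\right) + 108 = -1213515 + 108 = -1213407$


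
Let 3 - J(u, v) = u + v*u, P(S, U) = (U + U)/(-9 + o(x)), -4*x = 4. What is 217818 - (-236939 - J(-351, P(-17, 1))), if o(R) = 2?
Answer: 3185075/7 ≈ 4.5501e+5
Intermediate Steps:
x = -1 (x = -1/4*4 = -1)
P(S, U) = -2*U/7 (P(S, U) = (U + U)/(-9 + 2) = (2*U)/(-7) = (2*U)*(-1/7) = -2*U/7)
J(u, v) = 3 - u - u*v (J(u, v) = 3 - (u + v*u) = 3 - (u + u*v) = 3 + (-u - u*v) = 3 - u - u*v)
217818 - (-236939 - J(-351, P(-17, 1))) = 217818 - (-236939 - (3 - 1*(-351) - 1*(-351)*(-2/7*1))) = 217818 - (-236939 - (3 + 351 - 1*(-351)*(-2/7))) = 217818 - (-236939 - (3 + 351 - 702/7)) = 217818 - (-236939 - 1*1776/7) = 217818 - (-236939 - 1776/7) = 217818 - 1*(-1660349/7) = 217818 + 1660349/7 = 3185075/7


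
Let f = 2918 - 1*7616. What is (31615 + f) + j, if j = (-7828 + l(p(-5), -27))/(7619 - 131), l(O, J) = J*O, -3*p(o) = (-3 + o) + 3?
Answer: 201546623/7488 ≈ 26916.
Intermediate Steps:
p(o) = -o/3 (p(o) = -((-3 + o) + 3)/3 = -o/3)
f = -4698 (f = 2918 - 7616 = -4698)
j = -7873/7488 (j = (-7828 - (-9)*(-5))/(7619 - 131) = (-7828 - 27*5/3)/7488 = (-7828 - 45)*(1/7488) = -7873*1/7488 = -7873/7488 ≈ -1.0514)
(31615 + f) + j = (31615 - 4698) - 7873/7488 = 26917 - 7873/7488 = 201546623/7488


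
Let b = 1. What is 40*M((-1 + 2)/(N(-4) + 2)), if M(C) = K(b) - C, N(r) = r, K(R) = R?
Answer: 60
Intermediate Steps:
M(C) = 1 - C
40*M((-1 + 2)/(N(-4) + 2)) = 40*(1 - (-1 + 2)/(-4 + 2)) = 40*(1 - 1/(-2)) = 40*(1 - (-1)/2) = 40*(1 - 1*(-1/2)) = 40*(1 + 1/2) = 40*(3/2) = 60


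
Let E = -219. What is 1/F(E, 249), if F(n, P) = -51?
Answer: -1/51 ≈ -0.019608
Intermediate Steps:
1/F(E, 249) = 1/(-51) = -1/51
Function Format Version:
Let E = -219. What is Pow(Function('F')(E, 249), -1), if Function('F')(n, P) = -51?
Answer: Rational(-1, 51) ≈ -0.019608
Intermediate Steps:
Pow(Function('F')(E, 249), -1) = Pow(-51, -1) = Rational(-1, 51)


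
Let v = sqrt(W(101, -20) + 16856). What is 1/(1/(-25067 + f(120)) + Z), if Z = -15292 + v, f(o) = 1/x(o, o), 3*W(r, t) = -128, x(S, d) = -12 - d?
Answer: -62783916703304190/960022626721320610519 - 10948455234025*sqrt(37830)/3840090506885282442076 ≈ -6.5953e-5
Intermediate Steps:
W(r, t) = -128/3 (W(r, t) = (1/3)*(-128) = -128/3)
v = 2*sqrt(37830)/3 (v = sqrt(-128/3 + 16856) = sqrt(50440/3) = 2*sqrt(37830)/3 ≈ 129.67)
f(o) = 1/(-12 - o)
Z = -15292 + 2*sqrt(37830)/3 ≈ -15162.
1/(1/(-25067 + f(120)) + Z) = 1/(1/(-25067 - 1/(12 + 120)) + (-15292 + 2*sqrt(37830)/3)) = 1/(1/(-25067 - 1/132) + (-15292 + 2*sqrt(37830)/3)) = 1/(1/(-3308845/132) + (-15292 + 2*sqrt(37830)/3)) = 1/(-132/3308845 + (-15292 + 2*sqrt(37830)/3)) = 1/(-50598857872/3308845 + 2*sqrt(37830)/3)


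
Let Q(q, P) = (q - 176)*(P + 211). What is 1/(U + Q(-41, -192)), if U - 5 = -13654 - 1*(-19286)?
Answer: 1/1514 ≈ 0.00066050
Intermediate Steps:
U = 5637 (U = 5 + (-13654 - 1*(-19286)) = 5 + (-13654 + 19286) = 5 + 5632 = 5637)
Q(q, P) = (-176 + q)*(211 + P)
1/(U + Q(-41, -192)) = 1/(5637 + (-37136 - 176*(-192) + 211*(-41) - 192*(-41))) = 1/(5637 + (-37136 + 33792 - 8651 + 7872)) = 1/(5637 - 4123) = 1/1514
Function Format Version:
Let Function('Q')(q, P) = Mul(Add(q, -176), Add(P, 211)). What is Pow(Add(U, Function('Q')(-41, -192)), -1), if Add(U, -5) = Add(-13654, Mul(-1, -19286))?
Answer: Rational(1, 1514) ≈ 0.00066050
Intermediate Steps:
U = 5637 (U = Add(5, Add(-13654, Mul(-1, -19286))) = Add(5, Add(-13654, 19286)) = Add(5, 5632) = 5637)
Function('Q')(q, P) = Mul(Add(-176, q), Add(211, P))
Pow(Add(U, Function('Q')(-41, -192)), -1) = Pow(Add(5637, Add(-37136, Mul(-176, -192), Mul(211, -41), Mul(-192, -41))), -1) = Pow(Add(5637, Add(-37136, 33792, -8651, 7872)), -1) = Pow(Add(5637, -4123), -1) = Pow(1514, -1) = Rational(1, 1514)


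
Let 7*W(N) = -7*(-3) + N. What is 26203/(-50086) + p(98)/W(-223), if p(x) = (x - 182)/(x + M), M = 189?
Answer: -106403011/207406126 ≈ -0.51302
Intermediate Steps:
W(N) = 3 + N/7 (W(N) = (-7*(-3) + N)/7 = (21 + N)/7 = 3 + N/7)
p(x) = (-182 + x)/(189 + x) (p(x) = (x - 182)/(x + 189) = (-182 + x)/(189 + x))
26203/(-50086) + p(98)/W(-223) = 26203/(-50086) + ((-182 + 98)/(189 + 98))/(3 + (⅐)*(-223)) = 26203*(-1/50086) + (-84/287)/(3 - 223/7) = -26203/50086 + ((1/287)*(-84))/(-202/7) = -26203/50086 - 12/41*(-7/202) = -26203/50086 + 42/4141 = -106403011/207406126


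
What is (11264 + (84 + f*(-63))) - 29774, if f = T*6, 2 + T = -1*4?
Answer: -16158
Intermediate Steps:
T = -6 (T = -2 - 1*4 = -2 - 4 = -6)
f = -36 (f = -6*6 = -36)
(11264 + (84 + f*(-63))) - 29774 = (11264 + (84 - 36*(-63))) - 29774 = (11264 + (84 + 2268)) - 29774 = (11264 + 2352) - 29774 = 13616 - 29774 = -16158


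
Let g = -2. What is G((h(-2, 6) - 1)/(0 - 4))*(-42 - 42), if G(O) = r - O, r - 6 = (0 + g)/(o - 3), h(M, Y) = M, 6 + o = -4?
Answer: -5901/13 ≈ -453.92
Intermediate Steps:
o = -10 (o = -6 - 4 = -10)
r = 80/13 (r = 6 + (0 - 2)/(-10 - 3) = 6 - 2/(-13) = 6 - 2*(-1/13) = 6 + 2/13 = 80/13 ≈ 6.1538)
G(O) = 80/13 - O
G((h(-2, 6) - 1)/(0 - 4))*(-42 - 42) = (80/13 - (-2 - 1)/(0 - 4))*(-42 - 42) = (80/13 - (-3)/(-4))*(-84) = (80/13 - (-3)*(-1)/4)*(-84) = (80/13 - 1*¾)*(-84) = (80/13 - ¾)*(-84) = (281/52)*(-84) = -5901/13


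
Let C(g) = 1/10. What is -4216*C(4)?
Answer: -2108/5 ≈ -421.60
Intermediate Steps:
C(g) = 1/10
-4216*C(4) = -4216*1/10 = -2108/5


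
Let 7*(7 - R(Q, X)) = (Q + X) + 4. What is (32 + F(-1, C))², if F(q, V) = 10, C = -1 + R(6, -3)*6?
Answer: 1764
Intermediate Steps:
R(Q, X) = 45/7 - Q/7 - X/7 (R(Q, X) = 7 - ((Q + X) + 4)/7 = 7 - (4 + Q + X)/7 = 7 + (-4/7 - Q/7 - X/7) = 45/7 - Q/7 - X/7)
C = 35 (C = -1 + (45/7 - ⅐*6 - ⅐*(-3))*6 = -1 + (45/7 - 6/7 + 3/7)*6 = -1 + 6*6 = -1 + 36 = 35)
(32 + F(-1, C))² = (32 + 10)² = 42² = 1764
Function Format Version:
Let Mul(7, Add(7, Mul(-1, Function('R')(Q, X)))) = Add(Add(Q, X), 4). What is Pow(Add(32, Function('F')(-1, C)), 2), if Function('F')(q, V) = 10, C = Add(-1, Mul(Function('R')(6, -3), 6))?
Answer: 1764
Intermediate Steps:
Function('R')(Q, X) = Add(Rational(45, 7), Mul(Rational(-1, 7), Q), Mul(Rational(-1, 7), X)) (Function('R')(Q, X) = Add(7, Mul(Rational(-1, 7), Add(Add(Q, X), 4))) = Add(7, Mul(Rational(-1, 7), Add(4, Q, X))) = Add(7, Add(Rational(-4, 7), Mul(Rational(-1, 7), Q), Mul(Rational(-1, 7), X))) = Add(Rational(45, 7), Mul(Rational(-1, 7), Q), Mul(Rational(-1, 7), X)))
C = 35 (C = Add(-1, Mul(Add(Rational(45, 7), Mul(Rational(-1, 7), 6), Mul(Rational(-1, 7), -3)), 6)) = Add(-1, Mul(Add(Rational(45, 7), Rational(-6, 7), Rational(3, 7)), 6)) = Add(-1, Mul(6, 6)) = Add(-1, 36) = 35)
Pow(Add(32, Function('F')(-1, C)), 2) = Pow(Add(32, 10), 2) = Pow(42, 2) = 1764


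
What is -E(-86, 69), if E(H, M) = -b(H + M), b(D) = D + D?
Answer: -34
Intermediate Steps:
b(D) = 2*D
E(H, M) = -2*H - 2*M (E(H, M) = -2*(H + M) = -(2*H + 2*M) = -2*H - 2*M)
-E(-86, 69) = -(-2*(-86) - 2*69) = -(172 - 138) = -1*34 = -34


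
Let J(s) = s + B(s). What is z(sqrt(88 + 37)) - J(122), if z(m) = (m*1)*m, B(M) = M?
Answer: -119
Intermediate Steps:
z(m) = m**2 (z(m) = m*m = m**2)
J(s) = 2*s (J(s) = s + s = 2*s)
z(sqrt(88 + 37)) - J(122) = (sqrt(88 + 37))**2 - 2*122 = (sqrt(125))**2 - 1*244 = (5*sqrt(5))**2 - 244 = 125 - 244 = -119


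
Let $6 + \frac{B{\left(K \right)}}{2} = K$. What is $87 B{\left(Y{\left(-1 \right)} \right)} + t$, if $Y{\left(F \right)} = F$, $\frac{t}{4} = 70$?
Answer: $-938$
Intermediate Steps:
$t = 280$ ($t = 4 \cdot 70 = 280$)
$B{\left(K \right)} = -12 + 2 K$
$87 B{\left(Y{\left(-1 \right)} \right)} + t = 87 \left(-12 + 2 \left(-1\right)\right) + 280 = 87 \left(-12 - 2\right) + 280 = 87 \left(-14\right) + 280 = -1218 + 280 = -938$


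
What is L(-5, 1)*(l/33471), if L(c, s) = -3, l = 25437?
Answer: -8479/3719 ≈ -2.2799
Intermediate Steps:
L(-5, 1)*(l/33471) = -76311/33471 = -3*8479/11157 = -8479/3719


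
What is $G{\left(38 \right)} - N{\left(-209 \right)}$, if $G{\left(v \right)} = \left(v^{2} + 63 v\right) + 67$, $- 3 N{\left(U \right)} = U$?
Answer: $\frac{11506}{3} \approx 3835.3$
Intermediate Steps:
$N{\left(U \right)} = - \frac{U}{3}$
$G{\left(v \right)} = 67 + v^{2} + 63 v$
$G{\left(38 \right)} - N{\left(-209 \right)} = \left(67 + 38^{2} + 63 \cdot 38\right) - \left(- \frac{1}{3}\right) \left(-209\right) = \left(67 + 1444 + 2394\right) - \frac{209}{3} = 3905 - \frac{209}{3} = \frac{11506}{3}$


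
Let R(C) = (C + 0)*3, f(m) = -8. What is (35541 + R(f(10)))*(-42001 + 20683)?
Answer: -757151406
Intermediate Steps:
R(C) = 3*C (R(C) = C*3 = 3*C)
(35541 + R(f(10)))*(-42001 + 20683) = (35541 + 3*(-8))*(-42001 + 20683) = (35541 - 24)*(-21318) = 35517*(-21318) = -757151406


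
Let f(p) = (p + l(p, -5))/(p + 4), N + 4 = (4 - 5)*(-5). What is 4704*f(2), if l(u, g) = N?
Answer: 2352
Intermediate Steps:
N = 1 (N = -4 + (4 - 5)*(-5) = -4 - 1*(-5) = -4 + 5 = 1)
l(u, g) = 1
f(p) = (1 + p)/(4 + p) (f(p) = (p + 1)/(p + 4) = (1 + p)/(4 + p))
4704*f(2) = 4704*((1 + 2)/(4 + 2)) = 4704*(3/6) = 4704*((1/6)*3) = 4704*(1/2) = 2352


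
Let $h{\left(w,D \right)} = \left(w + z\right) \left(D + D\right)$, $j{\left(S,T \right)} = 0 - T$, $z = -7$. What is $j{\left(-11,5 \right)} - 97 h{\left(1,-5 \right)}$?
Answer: $-5825$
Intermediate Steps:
$j{\left(S,T \right)} = - T$
$h{\left(w,D \right)} = 2 D \left(-7 + w\right)$ ($h{\left(w,D \right)} = \left(w - 7\right) \left(D + D\right) = \left(-7 + w\right) 2 D = 2 D \left(-7 + w\right)$)
$j{\left(-11,5 \right)} - 97 h{\left(1,-5 \right)} = \left(-1\right) 5 - 97 \cdot 2 \left(-5\right) \left(-7 + 1\right) = -5 - 97 \cdot 2 \left(-5\right) \left(-6\right) = -5 - 5820 = -5825$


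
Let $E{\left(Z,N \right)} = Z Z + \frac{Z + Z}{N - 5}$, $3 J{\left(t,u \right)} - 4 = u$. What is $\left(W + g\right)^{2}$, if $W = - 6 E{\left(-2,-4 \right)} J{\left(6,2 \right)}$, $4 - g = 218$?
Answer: $\frac{643204}{9} \approx 71467.0$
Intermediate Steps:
$J{\left(t,u \right)} = \frac{4}{3} + \frac{u}{3}$
$E{\left(Z,N \right)} = Z^{2} + \frac{2 Z}{-5 + N}$
$g = -214$ ($g = 4 - 218 = -214$)
$W = - \frac{160}{3}$ ($W = - 6 \left(- \frac{2 \left(2 - -10 - -8\right)}{-5 - 4}\right) \left(\frac{4}{3} + \frac{1}{3} \cdot 2\right) = - 6 \left(- \frac{2 \left(2 + 10 + 8\right)}{-9}\right) \left(\frac{4}{3} + \frac{2}{3}\right) = - 6 \left(\left(-2\right) \left(- \frac{1}{9}\right) 20\right) 2 = \left(-6\right) \frac{40}{9} \cdot 2 = \left(- \frac{80}{3}\right) 2 = - \frac{160}{3} \approx -53.333$)
$\left(W + g\right)^{2} = \left(- \frac{160}{3} - 214\right)^{2} = \left(- \frac{802}{3}\right)^{2} = \frac{643204}{9}$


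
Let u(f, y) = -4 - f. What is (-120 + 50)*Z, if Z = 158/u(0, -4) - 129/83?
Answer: 238525/83 ≈ 2873.8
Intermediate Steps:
Z = -6815/166 (Z = 158/(-4 - 1*0) - 129/83 = 158/(-4 + 0) - 129*1/83 = 158/(-4) - 129/83 = 158*(-1/4) - 129/83 = -79/2 - 129/83 = -6815/166 ≈ -41.054)
(-120 + 50)*Z = (-120 + 50)*(-6815/166) = -70*(-6815/166) = 238525/83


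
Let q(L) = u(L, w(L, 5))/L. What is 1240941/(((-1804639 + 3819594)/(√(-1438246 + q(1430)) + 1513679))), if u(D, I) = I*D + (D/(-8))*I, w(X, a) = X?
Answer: 1878386331939/2014955 + 1240941*I*√5747979/4029910 ≈ 9.3222e+5 + 738.27*I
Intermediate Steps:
u(D, I) = 7*D*I/8 (u(D, I) = D*I + (D*(-⅛))*I = D*I + (-D/8)*I = D*I - D*I/8 = 7*D*I/8)
q(L) = 7*L/8 (q(L) = (7*L*L/8)/L = (7*L²/8)/L = 7*L/8)
1240941/(((-1804639 + 3819594)/(√(-1438246 + q(1430)) + 1513679))) = 1240941/(((-1804639 + 3819594)/(√(-1438246 + (7/8)*1430) + 1513679))) = 1240941/((2014955/(√(-1438246 + 5005/4) + 1513679))) = 1240941/((2014955/(√(-5747979/4) + 1513679))) = 1240941/((2014955/(I*√5747979/2 + 1513679))) = 1240941/((2014955/(1513679 + I*√5747979/2))) = 1240941*(1513679/2014955 + I*√5747979/4029910) = 1878386331939/2014955 + 1240941*I*√5747979/4029910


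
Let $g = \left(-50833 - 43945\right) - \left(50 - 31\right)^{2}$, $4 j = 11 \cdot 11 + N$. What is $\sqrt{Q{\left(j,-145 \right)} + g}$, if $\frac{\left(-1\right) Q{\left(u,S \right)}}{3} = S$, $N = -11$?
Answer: $4 i \sqrt{5919} \approx 307.74 i$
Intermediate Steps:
$j = \frac{55}{2}$ ($j = \frac{11 \cdot 11 - 11}{4} = \frac{121 - 11}{4} = \frac{1}{4} \cdot 110 = \frac{55}{2} \approx 27.5$)
$Q{\left(u,S \right)} = - 3 S$
$g = -95139$ ($g = \left(-50833 - 43945\right) - 19^{2} = -94778 - 361 = -95139$)
$\sqrt{Q{\left(j,-145 \right)} + g} = \sqrt{\left(-3\right) \left(-145\right) - 95139} = \sqrt{435 - 95139} = \sqrt{-94704} = 4 i \sqrt{5919}$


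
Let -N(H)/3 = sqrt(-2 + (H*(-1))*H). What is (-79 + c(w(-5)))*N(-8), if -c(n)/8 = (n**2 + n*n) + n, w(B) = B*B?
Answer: 30837*I*sqrt(66) ≈ 2.5052e+5*I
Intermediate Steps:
w(B) = B**2
c(n) = -16*n**2 - 8*n (c(n) = -8*((n**2 + n*n) + n) = -8*((n**2 + n**2) + n) = -8*(2*n**2 + n) = -8*(n + 2*n**2) = -16*n**2 - 8*n)
N(H) = -3*sqrt(-2 - H**2) (N(H) = -3*sqrt(-2 + (H*(-1))*H) = -3*sqrt(-2 + (-H)*H) = -3*sqrt(-2 - H**2))
(-79 + c(w(-5)))*N(-8) = (-79 - 8*(-5)**2*(1 + 2*(-5)**2))*(-3*sqrt(-2 - 1*(-8)**2)) = (-79 - 8*25*(1 + 2*25))*(-3*sqrt(-2 - 1*64)) = (-79 - 8*25*(1 + 50))*(-3*sqrt(-2 - 64)) = (-79 - 8*25*51)*(-3*I*sqrt(66)) = (-79 - 10200)*(-3*I*sqrt(66)) = -(-30837)*I*sqrt(66) = 30837*I*sqrt(66)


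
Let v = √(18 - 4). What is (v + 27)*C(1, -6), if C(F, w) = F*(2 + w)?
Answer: -108 - 4*√14 ≈ -122.97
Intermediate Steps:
v = √14 ≈ 3.7417
(v + 27)*C(1, -6) = (√14 + 27)*(1*(2 - 6)) = (27 + √14)*(1*(-4)) = (27 + √14)*(-4) = -108 - 4*√14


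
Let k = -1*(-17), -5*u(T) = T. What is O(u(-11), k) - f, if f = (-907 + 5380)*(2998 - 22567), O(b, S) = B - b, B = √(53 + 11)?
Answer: 437660714/5 ≈ 8.7532e+7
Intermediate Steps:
u(T) = -T/5
B = 8 (B = √64 = 8)
k = 17
O(b, S) = 8 - b
f = -87532137 (f = 4473*(-19569) = -87532137)
O(u(-11), k) - f = (8 - (-1)*(-11)/5) - 1*(-87532137) = (8 - 1*11/5) + 87532137 = (8 - 11/5) + 87532137 = 29/5 + 87532137 = 437660714/5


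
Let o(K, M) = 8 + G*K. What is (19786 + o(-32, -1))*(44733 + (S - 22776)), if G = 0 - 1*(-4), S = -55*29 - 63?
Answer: 399200134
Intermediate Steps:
S = -1658 (S = -1595 - 63 = -1658)
G = 4 (G = 0 + 4 = 4)
o(K, M) = 8 + 4*K
(19786 + o(-32, -1))*(44733 + (S - 22776)) = (19786 + (8 + 4*(-32)))*(44733 + (-1658 - 22776)) = (19786 + (8 - 128))*(44733 - 24434) = (19786 - 120)*20299 = 19666*20299 = 399200134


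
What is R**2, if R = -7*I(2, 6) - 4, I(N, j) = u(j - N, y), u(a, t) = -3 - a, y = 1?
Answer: 2025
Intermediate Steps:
I(N, j) = -3 + N - j (I(N, j) = -3 - (j - N) = -3 + (N - j) = -3 + N - j)
R = 45 (R = -7*(-3 + 2 - 1*6) - 4 = -7*(-3 + 2 - 6) - 4 = -7*(-7) - 4 = 49 - 4 = 45)
R**2 = 45**2 = 2025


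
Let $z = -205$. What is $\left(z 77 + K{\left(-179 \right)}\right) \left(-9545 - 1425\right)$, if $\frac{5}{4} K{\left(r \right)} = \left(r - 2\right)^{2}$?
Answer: $-114349086$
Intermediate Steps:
$K{\left(r \right)} = \frac{4 \left(-2 + r\right)^{2}}{5}$ ($K{\left(r \right)} = \frac{4 \left(r - 2\right)^{2}}{5} = \frac{4 \left(-2 + r\right)^{2}}{5}$)
$\left(z 77 + K{\left(-179 \right)}\right) \left(-9545 - 1425\right) = \left(\left(-205\right) 77 + \frac{4 \left(-2 - 179\right)^{2}}{5}\right) \left(-9545 - 1425\right) = \left(-15785 + \frac{4 \left(-181\right)^{2}}{5}\right) \left(-10970\right) = \left(-15785 + \frac{4}{5} \cdot 32761\right) \left(-10970\right) = \left(-15785 + \frac{131044}{5}\right) \left(-10970\right) = \frac{52119}{5} \left(-10970\right) = -114349086$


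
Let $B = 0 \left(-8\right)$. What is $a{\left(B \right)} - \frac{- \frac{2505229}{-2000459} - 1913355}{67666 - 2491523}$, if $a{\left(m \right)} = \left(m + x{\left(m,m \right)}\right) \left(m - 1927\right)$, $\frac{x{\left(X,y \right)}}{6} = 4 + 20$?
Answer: $- \frac{1345495009392852860}{4848826550363} \approx -2.7749 \cdot 10^{5}$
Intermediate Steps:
$x{\left(X,y \right)} = 144$ ($x{\left(X,y \right)} = 6 \left(4 + 20\right) = 6 \cdot 24 = 144$)
$B = 0$
$a{\left(m \right)} = \left(-1927 + m\right) \left(144 + m\right)$ ($a{\left(m \right)} = \left(m + 144\right) \left(m - 1927\right) = \left(144 + m\right) \left(-1927 + m\right) = \left(-1927 + m\right) \left(144 + m\right)$)
$a{\left(B \right)} - \frac{- \frac{2505229}{-2000459} - 1913355}{67666 - 2491523} = \left(-277488 + 0^{2} - 0\right) - \frac{- \frac{2505229}{-2000459} - 1913355}{67666 - 2491523} = \left(-277488 + 0 + 0\right) - \frac{\left(-2505229\right) \left(- \frac{1}{2000459}\right) - 1913355}{-2423857} = -277488 - \left(\frac{2505229}{2000459} - 1913355\right) \left(- \frac{1}{2423857}\right) = -277488 - \left(- \frac{3827585724716}{2000459}\right) \left(- \frac{1}{2423857}\right) = -277488 - \frac{3827585724716}{4848826550363} = - \frac{1345495009392852860}{4848826550363}$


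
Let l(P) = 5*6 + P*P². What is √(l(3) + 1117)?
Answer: √1174 ≈ 34.264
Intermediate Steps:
l(P) = 30 + P³
√(l(3) + 1117) = √((30 + 3³) + 1117) = √((30 + 27) + 1117) = √(57 + 1117) = √1174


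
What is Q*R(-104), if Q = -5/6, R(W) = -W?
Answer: -260/3 ≈ -86.667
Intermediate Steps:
Q = -⅚ (Q = -5*⅙ = -⅚ ≈ -0.83333)
Q*R(-104) = -(-5)*(-104)/6 = -⅚*104 = -260/3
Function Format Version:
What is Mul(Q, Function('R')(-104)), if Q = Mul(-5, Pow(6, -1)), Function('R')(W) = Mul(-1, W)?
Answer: Rational(-260, 3) ≈ -86.667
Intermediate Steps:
Q = Rational(-5, 6) (Q = Mul(-5, Rational(1, 6)) = Rational(-5, 6) ≈ -0.83333)
Mul(Q, Function('R')(-104)) = Mul(Rational(-5, 6), Mul(-1, -104)) = Mul(Rational(-5, 6), 104) = Rational(-260, 3)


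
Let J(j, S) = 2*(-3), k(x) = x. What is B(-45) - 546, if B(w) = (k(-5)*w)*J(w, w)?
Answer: -1896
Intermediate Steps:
J(j, S) = -6
B(w) = 30*w (B(w) = -5*w*(-6) = 30*w)
B(-45) - 546 = 30*(-45) - 546 = -1350 - 546 = -1896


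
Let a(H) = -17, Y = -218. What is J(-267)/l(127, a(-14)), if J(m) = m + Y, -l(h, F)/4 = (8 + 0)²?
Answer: 485/256 ≈ 1.8945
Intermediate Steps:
l(h, F) = -256 (l(h, F) = -4*(8 + 0)² = -4*8² = -4*64 = -256)
J(m) = -218 + m (J(m) = m - 218 = -218 + m)
J(-267)/l(127, a(-14)) = (-218 - 267)/(-256) = -485*(-1/256) = 485/256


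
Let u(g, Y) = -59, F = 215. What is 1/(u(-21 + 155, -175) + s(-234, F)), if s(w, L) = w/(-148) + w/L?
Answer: -15910/930851 ≈ -0.017092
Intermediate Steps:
s(w, L) = -w/148 + w/L (s(w, L) = w*(-1/148) + w/L = -w/148 + w/L)
1/(u(-21 + 155, -175) + s(-234, F)) = 1/(-59 + (-1/148*(-234) - 234/215)) = 1/(-59 + (117/74 - 234*1/215)) = 1/(-59 + (117/74 - 234/215)) = 1/(-59 + 7839/15910) = 1/(-930851/15910) = -15910/930851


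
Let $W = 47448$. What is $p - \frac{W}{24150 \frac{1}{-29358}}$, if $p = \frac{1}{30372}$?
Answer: $\frac{1007322369119}{17463900} \approx 57680.0$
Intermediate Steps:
$p = \frac{1}{30372} \approx 3.2925 \cdot 10^{-5}$
$p - \frac{W}{24150 \frac{1}{-29358}} = \frac{1}{30372} - \frac{47448}{24150 \frac{1}{-29358}} = \frac{1}{30372} - \frac{47448}{24150 \left(- \frac{1}{29358}\right)} = \frac{1}{30372} - \frac{47448}{- \frac{575}{699}} = \frac{1}{30372} - 47448 \left(- \frac{699}{575}\right) = \frac{1}{30372} - - \frac{33166152}{575} = \frac{1}{30372} + \frac{33166152}{575} = \frac{1007322369119}{17463900}$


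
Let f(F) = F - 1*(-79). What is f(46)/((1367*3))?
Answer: 125/4101 ≈ 0.030480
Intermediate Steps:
f(F) = 79 + F (f(F) = F + 79 = 79 + F)
f(46)/((1367*3)) = (79 + 46)/((1367*3)) = 125/4101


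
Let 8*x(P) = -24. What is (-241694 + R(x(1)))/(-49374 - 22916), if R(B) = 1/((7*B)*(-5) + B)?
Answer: 24652787/7373580 ≈ 3.3434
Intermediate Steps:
x(P) = -3 (x(P) = (⅛)*(-24) = -3)
R(B) = -1/(34*B) (R(B) = 1/(-35*B + B) = 1/(-34*B) = -1/(34*B))
(-241694 + R(x(1)))/(-49374 - 22916) = (-241694 - 1/34/(-3))/(-49374 - 22916) = (-241694 - 1/34*(-⅓))/(-72290) = (-241694 + 1/102)*(-1/72290) = -24652787/102*(-1/72290) = 24652787/7373580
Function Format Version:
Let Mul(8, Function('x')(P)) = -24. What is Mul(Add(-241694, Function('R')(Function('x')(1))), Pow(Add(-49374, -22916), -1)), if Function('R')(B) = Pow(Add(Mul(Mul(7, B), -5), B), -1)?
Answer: Rational(24652787, 7373580) ≈ 3.3434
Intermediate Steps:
Function('x')(P) = -3 (Function('x')(P) = Mul(Rational(1, 8), -24) = -3)
Function('R')(B) = Mul(Rational(-1, 34), Pow(B, -1)) (Function('R')(B) = Pow(Add(Mul(-35, B), B), -1) = Pow(Mul(-34, B), -1) = Mul(Rational(-1, 34), Pow(B, -1)))
Mul(Add(-241694, Function('R')(Function('x')(1))), Pow(Add(-49374, -22916), -1)) = Mul(Add(-241694, Mul(Rational(-1, 34), Pow(-3, -1))), Pow(Add(-49374, -22916), -1)) = Mul(Add(-241694, Mul(Rational(-1, 34), Rational(-1, 3))), Pow(-72290, -1)) = Mul(Add(-241694, Rational(1, 102)), Rational(-1, 72290)) = Mul(Rational(-24652787, 102), Rational(-1, 72290)) = Rational(24652787, 7373580)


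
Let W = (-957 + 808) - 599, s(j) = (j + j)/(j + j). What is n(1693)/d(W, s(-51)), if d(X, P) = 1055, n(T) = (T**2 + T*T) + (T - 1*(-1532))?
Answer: 5735723/1055 ≈ 5436.7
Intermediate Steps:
s(j) = 1 (s(j) = (2*j)/((2*j)) = (2*j)*(1/(2*j)) = 1)
W = -748 (W = -149 - 599 = -748)
n(T) = 1532 + T + 2*T**2 (n(T) = (T**2 + T**2) + (T + 1532) = 2*T**2 + (1532 + T) = 1532 + T + 2*T**2)
n(1693)/d(W, s(-51)) = (1532 + 1693 + 2*1693**2)/1055 = (1532 + 1693 + 2*2866249)*(1/1055) = (1532 + 1693 + 5732498)*(1/1055) = 5735723*(1/1055) = 5735723/1055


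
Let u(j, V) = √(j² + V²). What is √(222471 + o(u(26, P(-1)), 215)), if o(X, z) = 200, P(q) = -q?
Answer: √222671 ≈ 471.88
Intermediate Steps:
u(j, V) = √(V² + j²)
√(222471 + o(u(26, P(-1)), 215)) = √(222471 + 200) = √222671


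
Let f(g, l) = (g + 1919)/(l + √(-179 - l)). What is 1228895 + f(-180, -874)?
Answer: 937867795109/763181 - 1739*√695/763181 ≈ 1.2289e+6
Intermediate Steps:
f(g, l) = (1919 + g)/(l + √(-179 - l))
1228895 + f(-180, -874) = 1228895 + (1919 - 180)/(-874 + √(-179 - 1*(-874))) = 1228895 + 1739/(-874 + √(-179 + 874)) = 1228895 + 1739/(-874 + √695)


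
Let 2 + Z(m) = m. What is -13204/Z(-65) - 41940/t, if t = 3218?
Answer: 19840246/107803 ≈ 184.04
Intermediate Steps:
Z(m) = -2 + m
-13204/Z(-65) - 41940/t = -13204/(-2 - 65) - 41940/3218 = -13204/(-67) - 41940*1/3218 = -13204*(-1/67) - 20970/1609 = 13204/67 - 20970/1609 = 19840246/107803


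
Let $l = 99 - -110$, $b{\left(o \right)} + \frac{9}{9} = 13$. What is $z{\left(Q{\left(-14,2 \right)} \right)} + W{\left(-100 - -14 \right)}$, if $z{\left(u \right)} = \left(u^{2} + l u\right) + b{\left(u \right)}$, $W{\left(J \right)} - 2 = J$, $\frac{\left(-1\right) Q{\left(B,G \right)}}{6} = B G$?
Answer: $63264$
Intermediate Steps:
$b{\left(o \right)} = 12$ ($b{\left(o \right)} = -1 + 13 = 12$)
$l = 209$ ($l = 99 + 110 = 209$)
$Q{\left(B,G \right)} = - 6 B G$
$W{\left(J \right)} = 2 + J$
$z{\left(u \right)} = 12 + u^{2} + 209 u$ ($z{\left(u \right)} = \left(u^{2} + 209 u\right) + 12 = 12 + u^{2} + 209 u$)
$z{\left(Q{\left(-14,2 \right)} \right)} + W{\left(-100 - -14 \right)} = \left(12 + \left(\left(-6\right) \left(-14\right) 2\right)^{2} + 209 \left(\left(-6\right) \left(-14\right) 2\right)\right) + \left(2 - 86\right) = \left(12 + 168^{2} + 209 \cdot 168\right) + \left(2 + \left(-100 + 14\right)\right) = \left(12 + 28224 + 35112\right) + \left(2 - 86\right) = 63348 - 84 = 63264$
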